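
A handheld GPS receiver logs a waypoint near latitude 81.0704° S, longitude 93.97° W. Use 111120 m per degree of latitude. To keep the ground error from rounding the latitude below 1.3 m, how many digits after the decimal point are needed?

5

One degree of latitude covers 111120 m.
With N decimal places the half-ulp bound is 0.5·10⁻ᴺ°, or 0.5·10⁻ᴺ × 111120 m on the ground.
Need 0.5 × 111120 × 10⁻ᴺ ≤ 1.3 → 10⁻ᴺ ≤ 2.340e-05, so N ≥ 4.63.
N = 4 would give 5.56 m (too coarse); N = 5 gives 0.556 m ≤ 1.3 m.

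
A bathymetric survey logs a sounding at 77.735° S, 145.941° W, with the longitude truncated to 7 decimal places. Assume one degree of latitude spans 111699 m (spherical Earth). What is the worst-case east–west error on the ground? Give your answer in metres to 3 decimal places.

Truncating at 7 decimal places can drop up to a full unit in the last place, so the longitude may be off by as much as 1e-07°.
Parallels shrink by cos φ, so at 77.735° a degree of longitude is 111699 × 0.2124 ≈ 23728.6 m.
Maximum E–W displacement: 1e-07 × 23728.6 = 0.00237286 m.

0.002 metres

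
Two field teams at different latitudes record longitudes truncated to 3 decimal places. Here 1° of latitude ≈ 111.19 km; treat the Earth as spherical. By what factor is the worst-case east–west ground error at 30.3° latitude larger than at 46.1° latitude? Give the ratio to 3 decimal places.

1.245

Truncating at 3 decimal places can drop up to a full unit in the last place, so the longitude may be off by as much as 0.001°.
Error at 30.3° = 0.001° × 111190 × cos 30.3° ≈ 111.19 × 0.8634 = 96.001 m.
At 46.1°: 0.001° × 111190 × cos 46.1° = 0.001 × 111190 × 0.6934 ≈ 77.099 m.
Ratio: 96.001 / 77.099 = cos 30.3° / cos 46.1° ≈ 1.2452.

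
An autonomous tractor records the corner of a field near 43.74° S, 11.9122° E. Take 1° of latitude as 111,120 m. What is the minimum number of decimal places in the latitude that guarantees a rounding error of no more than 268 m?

3

One degree of latitude covers 111120 m.
With N decimal places the half-ulp bound is 0.5·10⁻ᴺ°, or 0.5·10⁻ᴺ × 111120 m on the ground.
Need 0.5 × 111120 × 10⁻ᴺ ≤ 268 → 10⁻ᴺ ≤ 4.824e-03, so N ≥ 2.32.
N = 2 would give 556 m (too coarse); N = 3 gives 55.6 m ≤ 268 m.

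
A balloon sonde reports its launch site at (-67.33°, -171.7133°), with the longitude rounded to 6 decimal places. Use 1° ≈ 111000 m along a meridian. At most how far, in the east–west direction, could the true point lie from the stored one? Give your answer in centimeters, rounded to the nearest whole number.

2 centimeters

Rounding to 6 decimal places leaves the longitude within ±5e-07° of the true value.
At latitude 67.33° a degree of longitude spans 111000 m × cos 67.33° = 111000 × 0.3854 ≈ 42781.9 m.
East–west error: 5e-07° × 42781.9 m/° ≈ 0.021391 m.
That is 0.021391 m = 2.1391 cm.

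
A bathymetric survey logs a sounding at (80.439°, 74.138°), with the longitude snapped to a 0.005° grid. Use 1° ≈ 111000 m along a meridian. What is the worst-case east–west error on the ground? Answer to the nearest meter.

With a 0.005° grid the true value lies within half a step, ±0.005°/2 = ±0.0025°, of the stored one.
Parallels shrink by cos φ, so at 80.439° a degree of longitude is 111000 × 0.1661 ≈ 18436.8 m.
East–west error: 0.0025° × 18436.8 m/° ≈ 46.0921 m.

46 meters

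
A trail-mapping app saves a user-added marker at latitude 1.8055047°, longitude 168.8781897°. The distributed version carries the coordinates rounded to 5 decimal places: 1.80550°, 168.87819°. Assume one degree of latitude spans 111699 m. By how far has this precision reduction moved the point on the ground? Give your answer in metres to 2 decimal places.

The latitude changed by +0.0000047° and the longitude by -0.0000003°.
N–S: 0.0000047° × 111699 m/° = 0.524985 m.
East–west at this latitude: -0.0000003° × 111699 × cos 1.8055° ≈ -0.0000003 × 111644 = -0.0334931 m.
Combined displacement = (0.524985² + 0.0334931²)^½ ≈ 0.526053 m.

0.53 metres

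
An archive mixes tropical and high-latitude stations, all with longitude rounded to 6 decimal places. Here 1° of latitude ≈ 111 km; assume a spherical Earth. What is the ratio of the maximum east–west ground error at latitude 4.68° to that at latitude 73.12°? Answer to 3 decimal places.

Rounding to 6 decimal places leaves the longitude within ±5e-07° of the true value.
At 4.68°: 5e-07° × 111000 × cos 4.68° = 5e-07 × 111000 × 0.9967 ≈ 0.055315 m.
At 73.12°: 5e-07° × 111000 × cos 73.12° = 5e-07 × 111000 × 0.2904 ≈ 0.016115 m.
Ratio: 0.055315 / 0.016115 = cos 4.68° / cos 73.12° ≈ 3.4324.

3.432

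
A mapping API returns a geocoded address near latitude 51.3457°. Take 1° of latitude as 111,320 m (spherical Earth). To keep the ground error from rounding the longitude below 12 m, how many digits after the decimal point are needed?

At 51.3457° one degree of longitude covers 111320 × cos 51.3457° ≈ 111320 × 0.6246 ≈ 69532.7 m.
Rounding to N decimal places gives at most 0.5 × 10⁻ᴺ degrees of error, i.e. 0.5 × 10⁻ᴺ × 69532.7 m.
Need 0.5 × 69532.7 × 10⁻ᴺ ≤ 12 → 10⁻ᴺ ≤ 3.452e-04, so N ≥ 3.46.
So 4 decimal places suffice (3.48 m); 3 would allow up to 34.8 m.

4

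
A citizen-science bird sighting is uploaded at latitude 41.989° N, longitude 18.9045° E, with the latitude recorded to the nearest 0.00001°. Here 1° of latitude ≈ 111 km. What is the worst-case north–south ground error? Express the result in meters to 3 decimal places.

Rounding to 5 decimal places leaves the latitude within ±5e-06° of the true value.
So the N–S error is at most 5e-06 × 111000 = 0.555 m.

0.555 meters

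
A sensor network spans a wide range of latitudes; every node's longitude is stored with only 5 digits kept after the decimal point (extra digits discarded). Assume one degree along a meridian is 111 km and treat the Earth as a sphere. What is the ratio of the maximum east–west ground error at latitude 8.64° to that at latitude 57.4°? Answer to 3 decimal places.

1.835

Truncating at 5 decimal places can drop up to a full unit in the last place, so the longitude may be off by as much as 1e-05°.
Error at 8.64° = 1e-05° × 111000 × cos 8.64° ≈ 1.11 × 0.9887 = 1.0974 m.
Error at 57.4° = 1e-05° × 111000 × cos 57.4° ≈ 1.11 × 0.5388 = 0.59804 m.
The ratio reduces to cos 8.64° / cos 57.4° = 0.9887/0.5388 ≈ 1.8350.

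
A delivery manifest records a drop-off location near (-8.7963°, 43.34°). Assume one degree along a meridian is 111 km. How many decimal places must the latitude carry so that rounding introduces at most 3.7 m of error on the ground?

5

One degree of latitude covers 111000 m.
N decimal places → at most half a unit in the last place, 0.5 × 10⁻ᴺ° = 111000/2 × 10⁻ᴺ m.
Setting 55500 × 10⁻ᴺ ≤ 3.7 gives 10ᴺ ≥ 1.5e+04, i.e. N ≥ 4.18.
N = 4 would give 5.55 m (too coarse); N = 5 gives 0.555 m ≤ 3.7 m.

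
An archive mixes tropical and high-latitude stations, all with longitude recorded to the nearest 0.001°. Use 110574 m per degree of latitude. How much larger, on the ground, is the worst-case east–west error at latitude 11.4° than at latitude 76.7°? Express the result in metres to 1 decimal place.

Rounding to 3 decimal places leaves the longitude within ±0.0005° of the true value.
At 11.4°: 0.0005° × 110574 × cos 11.4° = 0.0005 × 110574 × 0.9803 ≈ 54.196 m.
At 76.7°: 0.0005° × 110574 × cos 76.7° = 0.0005 × 110574 × 0.2300 ≈ 12.719 m.
Difference: 54.196 − 12.719 = 41.477 m.

41.5 metres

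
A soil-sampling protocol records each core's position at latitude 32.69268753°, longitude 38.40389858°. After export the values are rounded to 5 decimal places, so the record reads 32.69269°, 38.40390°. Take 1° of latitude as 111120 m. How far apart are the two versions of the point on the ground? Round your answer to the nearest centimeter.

30 centimeters

The latitude changed by -0.00000247° and the longitude by -0.00000142°.
N–S: -0.00000247° × 111120 m/° = -0.274466 m.
East–west at this latitude: -0.00000142° × 111120 × cos 32.6927° ≈ -0.00000142 × 93516.3 = -0.132793 m.
Hypotenuse of the two orthogonal shifts: √(0.274466² + 0.132793²) = 0.304903 m.
That is 0.304903 m = 30.49 cm.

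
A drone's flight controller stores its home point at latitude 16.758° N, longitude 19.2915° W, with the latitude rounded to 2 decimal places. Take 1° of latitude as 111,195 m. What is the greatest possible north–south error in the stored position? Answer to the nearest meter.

556 meters

Rounding to 2 decimal places leaves the latitude within ±0.005° of the true value.
Along the meridian that is 0.005° × 111195 m/° = 555.975 m.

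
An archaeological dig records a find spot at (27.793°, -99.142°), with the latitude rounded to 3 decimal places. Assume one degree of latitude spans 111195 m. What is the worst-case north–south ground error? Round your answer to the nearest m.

Rounding to 3 decimal places leaves the latitude within ±0.0005° of the true value.
Along the meridian that is 0.0005° × 111195 m/° = 55.5975 m.

56 m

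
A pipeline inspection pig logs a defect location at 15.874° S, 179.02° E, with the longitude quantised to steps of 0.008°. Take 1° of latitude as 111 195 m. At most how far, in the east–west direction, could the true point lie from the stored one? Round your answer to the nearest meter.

428 meters

With a 0.008° grid the true value lies within half a step, ±0.008°/2 = ±0.004°, of the stored one.
At latitude 15.874° a degree of longitude spans 111195 m × cos 15.874° = 111195 × 0.9619 ≈ 106955 m.
East–west error: 0.004° × 106955 m/° ≈ 427.819 m.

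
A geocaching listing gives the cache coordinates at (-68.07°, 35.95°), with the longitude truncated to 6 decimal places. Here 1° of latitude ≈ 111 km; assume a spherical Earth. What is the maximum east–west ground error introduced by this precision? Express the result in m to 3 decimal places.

0.041 m

Truncating at 6 decimal places can drop up to a full unit in the last place, so the longitude may be off by as much as 1e-06°.
One degree of longitude at 68.07° is 111000 × cos 68.07° ≈ 111000 × 0.3735 = 41455.6 m.
Maximum E–W displacement: 1e-06 × 41455.6 = 0.0414556 m.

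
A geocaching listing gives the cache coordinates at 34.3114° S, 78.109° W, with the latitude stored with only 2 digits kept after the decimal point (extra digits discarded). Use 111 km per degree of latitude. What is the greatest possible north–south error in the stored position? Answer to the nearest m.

1110 m

Truncating at 2 decimal places can drop up to a full unit in the last place, so the latitude may be off by as much as 0.01°.
So the N–S error is at most 0.01 × 111000 = 1110 m.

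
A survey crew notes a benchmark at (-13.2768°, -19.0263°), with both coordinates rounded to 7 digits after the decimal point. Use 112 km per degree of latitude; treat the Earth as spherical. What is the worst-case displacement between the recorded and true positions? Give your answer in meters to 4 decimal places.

Rounding to 7 decimal places leaves each coordinate within ±5e-08° of the true value.
N–S: 5e-08° × 112000 m/° = 0.0056 m.
East–west component at 13.2768°: 5e-08° × 112000 × cos 13.2768° ≈ 5e-08 × 109006 ≈ 0.00545032 m.
Combining orthogonally: (0.0056² + 0.00545032²)^½ ≈ 0.00781448 m.

0.0078 meters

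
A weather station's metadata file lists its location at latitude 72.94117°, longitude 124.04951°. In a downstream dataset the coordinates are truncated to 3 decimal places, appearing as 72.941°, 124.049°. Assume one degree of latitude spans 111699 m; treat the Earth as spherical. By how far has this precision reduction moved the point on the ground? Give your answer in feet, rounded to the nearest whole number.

The latitude changed by +0.00017° and the longitude by +0.00051°.
N–S: 0.00017° × 111699 m/° = 18.9888 m.
E–W at 72.941°: 0.00051° × 111699 × cos 72.941° = 0.00051 × 111699 × 0.2934 ≈ 16.7115 m.
Combined displacement = (18.9888² + 16.7115²)^½ ≈ 25.2952 m.
In feet: 25.2952 m ÷ 0.3048 ≈ 82.99 ft.

83 feet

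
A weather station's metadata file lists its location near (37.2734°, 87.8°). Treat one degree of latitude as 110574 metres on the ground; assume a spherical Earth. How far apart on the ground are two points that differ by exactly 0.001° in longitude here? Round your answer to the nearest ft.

289 ft

0.001° of longitude at 37.2734° is 0.001 × 110574 × cos 37.2734° ≈ 0.001 × 87989.8 = 87.9898 m.
In feet: 87.9898 m ÷ 0.3048 ≈ 288.68 ft.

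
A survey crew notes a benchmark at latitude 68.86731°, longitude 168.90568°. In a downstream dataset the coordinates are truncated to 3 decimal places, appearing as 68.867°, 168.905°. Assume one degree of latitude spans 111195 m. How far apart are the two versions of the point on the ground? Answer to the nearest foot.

Δlat = 68.86731 − 68.867 = +0.00031°; Δlon = 168.90568 − 168.905 = +0.00068°.
N–S: 0.00031° × 111195 m/° = 34.4704 m.
E–W at 68.867°: 0.00068° × 111195 × cos 68.867° = 0.00068 × 111195 × 0.3605 ≈ 27.2609 m.
Distance: √(34.4704² + 27.2609²) ≈ 43.9474 m.
Converting: 43.9474 m × 3.2808 ft/m ≈ 144.18 ft.

144 feet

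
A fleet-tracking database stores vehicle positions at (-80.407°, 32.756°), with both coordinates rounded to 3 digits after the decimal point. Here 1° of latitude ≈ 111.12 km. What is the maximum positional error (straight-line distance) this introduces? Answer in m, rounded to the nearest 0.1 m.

56.3 m

Rounding to 3 decimal places leaves each coordinate within ±0.0005° of the true value.
North–south component: 0.0005° × 111120 = 55.56 m.
E–W at 80.407°: 0.0005° × 111120 × cos 80.407° = 0.0005 × 111120 × 0.1666 ≈ 9.25898 m.
Worst case both components are at the extreme and orthogonal: √(55.56² + 9.25898²) ≈ 56.3262 m.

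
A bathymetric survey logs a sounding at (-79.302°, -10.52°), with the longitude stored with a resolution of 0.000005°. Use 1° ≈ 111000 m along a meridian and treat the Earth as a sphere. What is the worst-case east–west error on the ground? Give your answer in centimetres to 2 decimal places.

With a 0.000005° grid the true value lies within half a step, ±0.000005°/2 = ±2.5e-06°, of the stored one.
At latitude 79.302° a degree of longitude spans 111000 m × cos 79.302° = 111000 × 0.1856 ≈ 20605.2 m.
So at most 2.5e-06° × 20605.2 ≈ 0.051513 m east–west.
That is 0.051513 m = 5.1513 cm.

5.15 centimetres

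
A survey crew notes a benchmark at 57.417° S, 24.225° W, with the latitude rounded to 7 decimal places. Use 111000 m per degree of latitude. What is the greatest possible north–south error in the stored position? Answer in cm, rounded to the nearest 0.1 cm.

0.6 cm

Rounding to 7 decimal places leaves the latitude within ±5e-08° of the true value.
So the N–S error is at most 5e-08 × 111000 = 0.00555 m.
That is 0.00555 m = 0.555 cm.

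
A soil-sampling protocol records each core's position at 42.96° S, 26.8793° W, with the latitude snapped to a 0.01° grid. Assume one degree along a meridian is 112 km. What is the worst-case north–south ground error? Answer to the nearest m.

560 m

With a 0.01° grid the true value lies within half a step, ±0.01°/2 = ±0.005°, of the stored one.
Along the meridian that is 0.005° × 112000 m/° = 560 m.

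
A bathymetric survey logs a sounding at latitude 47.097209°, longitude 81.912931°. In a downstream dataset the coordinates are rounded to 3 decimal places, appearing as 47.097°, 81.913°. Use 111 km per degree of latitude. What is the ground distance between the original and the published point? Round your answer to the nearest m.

The latitude changed by +0.000209° and the longitude by -0.000069°.
North–south shift: 0.000209 × 111000 = 23.199 m.
East–west at this latitude: -0.000069° × 111000 × cos 47.097° ≈ -0.000069 × 75564.3 = -5.21393 m.
Combined displacement = (23.199² + 5.21393²)^½ ≈ 23.7777 m.

24 m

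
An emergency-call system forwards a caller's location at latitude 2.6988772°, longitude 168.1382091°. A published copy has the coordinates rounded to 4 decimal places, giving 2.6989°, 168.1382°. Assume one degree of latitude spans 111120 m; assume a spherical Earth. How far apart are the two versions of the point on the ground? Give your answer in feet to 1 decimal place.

The latitude changed by -0.0000228° and the longitude by +0.0000091°.
North–south shift: -0.0000228 × 111120 = -2.53354 m.
E–W at 2.6989°: 0.0000091° × 111120 × cos 2.6989° = 0.0000091 × 111120 × 0.9989 ≈ 1.01007 m.
Distance: √(2.53354² + 1.01007²) ≈ 2.72746 m.
Converting: 2.72746 m × 3.2808 ft/m ≈ 8.9484 ft.

8.9 feet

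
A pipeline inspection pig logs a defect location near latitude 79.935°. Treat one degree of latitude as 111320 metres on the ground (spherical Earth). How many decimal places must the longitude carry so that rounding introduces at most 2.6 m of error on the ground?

4 decimal places

At 79.935° one degree of longitude covers 111320 × cos 79.935° ≈ 111320 × 0.1748 ≈ 19454.9 m.
N decimal places → at most half a unit in the last place, 0.5 × 10⁻ᴺ° = 19454.9/2 × 10⁻ᴺ m.
Setting 9727.44 × 10⁻ᴺ ≤ 2.6 gives 10ᴺ ≥ 3741, i.e. N ≥ 3.57.
At 3 places the error can reach 9.73 m, but 4 places keeps it to 0.973 m.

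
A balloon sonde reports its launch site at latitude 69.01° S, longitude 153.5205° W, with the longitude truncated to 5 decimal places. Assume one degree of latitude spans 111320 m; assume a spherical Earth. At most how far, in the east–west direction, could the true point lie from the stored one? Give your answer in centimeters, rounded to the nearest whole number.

Truncating at 5 decimal places can drop up to a full unit in the last place, so the longitude may be off by as much as 1e-05°.
One degree of longitude at 69.01° is 111320 × cos 69.01° ≈ 111320 × 0.3582 = 39875.4 m.
Maximum E–W displacement: 1e-05 × 39875.4 = 0.398754 m.
That is 0.398754 m = 39.875 cm.

40 centimeters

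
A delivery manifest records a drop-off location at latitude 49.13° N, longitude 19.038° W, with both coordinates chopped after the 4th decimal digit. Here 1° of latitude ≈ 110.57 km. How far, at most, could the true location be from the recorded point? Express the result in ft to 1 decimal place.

Truncating at 4 decimal places can drop up to a full unit in the last place, so each coordinate may be off by as much as 0.0001°.
N–S: 0.0001° × 110570 m/° = 11.057 m.
E–W at 49.13°: 0.0001° × 110570 × cos 49.13° = 0.0001 × 110570 × 0.6543 ≈ 7.23509 m.
The two errors are perpendicular, so the maximum displacement is √(11.057² + 7.23509²) ≈ 13.2138 m.
Converting: 13.2138 m × 3.2808 ft/m ≈ 43.352 ft.

43.4 ft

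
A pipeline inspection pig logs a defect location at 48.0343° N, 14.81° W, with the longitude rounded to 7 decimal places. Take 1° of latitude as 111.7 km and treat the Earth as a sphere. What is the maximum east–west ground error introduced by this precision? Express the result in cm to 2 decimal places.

Rounding to 7 decimal places leaves the longitude within ±5e-08° of the true value.
At latitude 48.0343° a degree of longitude spans 111700 m × cos 48.0343° = 111700 × 0.6687 ≈ 74692.2 m.
Maximum E–W displacement: 5e-08 × 74692.2 = 0.00373461 m.
That is 0.00373461 m = 0.37346 cm.

0.37 cm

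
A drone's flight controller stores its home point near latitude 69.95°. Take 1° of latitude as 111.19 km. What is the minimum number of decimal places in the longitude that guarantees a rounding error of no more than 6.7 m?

4

At 69.95° one degree of longitude covers 111190 × cos 69.95° ≈ 111190 × 0.3428 ≈ 38120.4 m.
With N decimal places the half-ulp bound is 0.5·10⁻ᴺ°, or 0.5·10⁻ᴺ × 38120.4 m on the ground.
Need 0.5 × 38120.4 × 10⁻ᴺ ≤ 6.7 → 10⁻ᴺ ≤ 3.515e-04, so N ≥ 3.45.
So 4 decimal places suffice (1.91 m); 3 would allow up to 19.1 m.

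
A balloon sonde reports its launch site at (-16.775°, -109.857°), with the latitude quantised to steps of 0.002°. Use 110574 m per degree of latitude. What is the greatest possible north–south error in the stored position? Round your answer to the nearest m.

With a 0.002° grid the true value lies within half a step, ±0.002°/2 = ±0.001°, of the stored one.
So the N–S error is at most 0.001 × 110574 = 110.574 m.

111 m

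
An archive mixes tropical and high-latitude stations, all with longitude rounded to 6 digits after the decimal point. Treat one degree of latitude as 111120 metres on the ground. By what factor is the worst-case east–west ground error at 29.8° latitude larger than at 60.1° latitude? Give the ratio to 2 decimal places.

1.74

Rounding to 6 decimal places leaves the longitude within ±5e-07° of the true value.
At 29.8°: 5e-07° × 111120 × cos 29.8° = 5e-07 × 111120 × 0.8678 ≈ 0.048213 m.
Error at 60.1° = 5e-07° × 111120 × cos 60.1° ≈ 0.05556 × 0.4985 = 0.027696 m.
The ratio reduces to cos 29.8° / cos 60.1° = 0.8678/0.4985 ≈ 1.7408.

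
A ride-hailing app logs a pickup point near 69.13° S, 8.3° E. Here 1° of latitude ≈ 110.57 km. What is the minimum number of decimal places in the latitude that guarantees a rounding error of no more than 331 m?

3 decimal places

One degree of latitude covers 110570 m.
N decimal places → at most half a unit in the last place, 0.5 × 10⁻ᴺ° = 110570/2 × 10⁻ᴺ m.
Need 0.5 × 110570 × 10⁻ᴺ ≤ 331 → 10⁻ᴺ ≤ 5.987e-03, so N ≥ 2.22.
So 3 decimal places suffice (55.3 m); 2 would allow up to 553 m.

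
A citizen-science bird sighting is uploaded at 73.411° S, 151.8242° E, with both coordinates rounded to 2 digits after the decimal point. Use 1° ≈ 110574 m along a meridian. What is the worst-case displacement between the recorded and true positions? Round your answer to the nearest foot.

Rounding to 2 decimal places leaves each coordinate within ±0.005° of the true value.
North–south component: 0.005° × 110574 = 552.87 m.
Longitude error → 0.005 × 110574 × cos 73.411° = 0.005 × 110574 × 0.2855 ≈ 157.847 m.
Combining orthogonally: (552.87² + 157.847²)^½ ≈ 574.962 m.
Converting: 574.962 m × 3.2808 ft/m ≈ 1886.4 ft.

1886 feet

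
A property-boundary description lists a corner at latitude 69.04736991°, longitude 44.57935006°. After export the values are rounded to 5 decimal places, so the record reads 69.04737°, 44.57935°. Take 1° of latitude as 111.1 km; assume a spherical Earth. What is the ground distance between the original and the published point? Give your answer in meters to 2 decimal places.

0.01 meters

The latitude changed by -0.00000009° and the longitude by +0.00000006°.
North–south shift: -0.00000009 × 111100 = -0.009999 m.
East–west at this latitude: 0.00000006° × 111100 × cos 69.0474° ≈ 0.00000006 × 39728.9 = 0.00238373 m.
Hypotenuse of the two orthogonal shifts: √(0.009999² + 0.00238373²) = 0.0102792 m.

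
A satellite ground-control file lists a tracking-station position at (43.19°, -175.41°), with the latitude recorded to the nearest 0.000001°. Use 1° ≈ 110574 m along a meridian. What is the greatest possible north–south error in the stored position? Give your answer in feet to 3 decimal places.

Rounding to 6 decimal places leaves the latitude within ±5e-07° of the true value.
North–south distance: 5e-07° × 110574 m/° = 0.055287 m.
Converting: 0.055287 m × 3.2808 ft/m ≈ 0.18139 ft.

0.181 feet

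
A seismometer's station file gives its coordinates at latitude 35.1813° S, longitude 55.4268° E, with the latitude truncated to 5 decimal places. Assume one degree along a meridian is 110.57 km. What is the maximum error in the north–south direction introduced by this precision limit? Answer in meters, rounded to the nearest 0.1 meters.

1.1 meters

Truncating at 5 decimal places can drop up to a full unit in the last place, so the latitude may be off by as much as 1e-05°.
North–south distance: 1e-05° × 110570 m/° = 1.1057 m.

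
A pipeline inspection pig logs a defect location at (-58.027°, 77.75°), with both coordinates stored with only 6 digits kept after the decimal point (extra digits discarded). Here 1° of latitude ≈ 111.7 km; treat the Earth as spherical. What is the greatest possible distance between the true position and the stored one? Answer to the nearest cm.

13 cm

Truncating at 6 decimal places can drop up to a full unit in the last place, so each coordinate may be off by as much as 1e-06°.
N–S: 1e-06° × 111700 m/° = 0.1117 m.
E–W at 58.027°: 1e-06° × 111700 × cos 58.027° = 1e-06 × 111700 × 0.5295 ≈ 0.0591473 m.
Worst case both components are at the extreme and orthogonal: √(0.1117² + 0.0591473²) ≈ 0.126393 m.
That is 0.126393 m = 12.639 cm.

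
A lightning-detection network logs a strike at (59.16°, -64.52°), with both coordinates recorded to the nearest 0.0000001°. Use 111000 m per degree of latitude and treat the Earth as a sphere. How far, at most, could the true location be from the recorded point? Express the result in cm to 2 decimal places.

0.62 cm

Rounding to 7 decimal places leaves each coordinate within ±5e-08° of the true value.
Latitude error → 5e-08 × 111000 = 0.00555 m along the meridian.
East–west component at 59.16°: 5e-08° × 111000 × cos 59.16° ≈ 5e-08 × 56903.3 ≈ 0.00284517 m.
Worst case both components are at the extreme and orthogonal: √(0.00555² + 0.00284517²) ≈ 0.00623678 m.
That is 0.00623678 m = 0.62368 cm.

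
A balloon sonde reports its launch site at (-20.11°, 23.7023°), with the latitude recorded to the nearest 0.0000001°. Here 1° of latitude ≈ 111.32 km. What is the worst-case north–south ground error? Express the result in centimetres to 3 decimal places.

Rounding to 7 decimal places leaves the latitude within ±5e-08° of the true value.
So the N–S error is at most 5e-08 × 111320 = 0.005566 m.
That is 0.005566 m = 0.5566 cm.

0.557 centimetres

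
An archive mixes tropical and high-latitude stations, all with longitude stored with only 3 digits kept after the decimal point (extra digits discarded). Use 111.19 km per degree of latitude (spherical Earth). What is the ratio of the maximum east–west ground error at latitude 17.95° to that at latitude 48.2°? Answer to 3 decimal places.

Truncating at 3 decimal places can drop up to a full unit in the last place, so the longitude may be off by as much as 0.001°.
At 17.95°: 0.001° × 111190 × cos 17.95° = 0.001 × 111190 × 0.9513 ≈ 105.78 m.
Error at 48.2° = 0.001° × 111190 × cos 48.2° ≈ 111.19 × 0.6665 = 74.112 m.
The ratio reduces to cos 17.95° / cos 48.2° = 0.9513/0.6665 ≈ 1.4273.

1.427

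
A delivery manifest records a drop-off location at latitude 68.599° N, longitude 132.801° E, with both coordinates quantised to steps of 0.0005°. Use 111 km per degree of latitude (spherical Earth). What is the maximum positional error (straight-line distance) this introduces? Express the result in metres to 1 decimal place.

29.5 metres

With a 0.0005° grid the true value lies within half a step, ±0.0005°/2 = ±0.00025°, of the stored one.
North–south component: 0.00025° × 111000 = 27.75 m.
East–west component at 68.599°: 0.00025° × 111000 × cos 68.599° ≈ 0.00025 × 40503.1 ≈ 10.1258 m.
Worst case both components are at the extreme and orthogonal: √(27.75² + 10.1258²) ≈ 29.5397 m.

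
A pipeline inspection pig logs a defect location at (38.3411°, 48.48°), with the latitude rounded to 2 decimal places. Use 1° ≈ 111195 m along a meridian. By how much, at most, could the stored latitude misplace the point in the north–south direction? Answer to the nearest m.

Rounding to 2 decimal places leaves the latitude within ±0.005° of the true value.
Along the meridian that is 0.005° × 111195 m/° = 555.975 m.

556 m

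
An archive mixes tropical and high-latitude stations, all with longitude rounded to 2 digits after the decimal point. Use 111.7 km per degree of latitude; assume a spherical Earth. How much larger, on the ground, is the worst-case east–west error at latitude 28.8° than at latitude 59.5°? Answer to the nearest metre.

Rounding to 2 decimal places leaves the longitude within ±0.005° of the true value.
At 28.8°: 0.005° × 111700 × cos 28.8° = 0.005 × 111700 × 0.8763 ≈ 489.42 m.
Error at 59.5° = 0.005° × 111700 × cos 59.5° ≈ 558.5 × 0.5075 = 283.46 m.
So the lower-latitude error exceeds the higher by 489.42 − 283.46 = 205.96 m.

206 metres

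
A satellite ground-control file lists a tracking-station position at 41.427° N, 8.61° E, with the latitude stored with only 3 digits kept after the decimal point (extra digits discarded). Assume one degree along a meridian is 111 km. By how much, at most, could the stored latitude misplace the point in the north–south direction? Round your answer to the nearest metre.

Truncating at 3 decimal places can drop up to a full unit in the last place, so the latitude may be off by as much as 0.001°.
North–south distance: 0.001° × 111000 m/° = 111 m.

111 metres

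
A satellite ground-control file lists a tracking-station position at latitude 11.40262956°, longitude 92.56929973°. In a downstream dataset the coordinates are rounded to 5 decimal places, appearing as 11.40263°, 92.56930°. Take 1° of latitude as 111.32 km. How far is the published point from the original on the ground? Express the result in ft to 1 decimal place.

0.2 ft

The latitude changed by -0.00000044° and the longitude by -0.00000027°.
N–S: -0.00000044° × 111320 m/° = -0.0489808 m.
E–W at 11.4026°: -0.00000027° × 111320 × cos 11.4026° = -0.00000027 × 111320 × 0.9803 ≈ -0.0294631 m.
Distance: √(0.0489808² + 0.0294631²) ≈ 0.0571594 m.
In feet: 0.0571594 m ÷ 0.3048 ≈ 0.18753 ft.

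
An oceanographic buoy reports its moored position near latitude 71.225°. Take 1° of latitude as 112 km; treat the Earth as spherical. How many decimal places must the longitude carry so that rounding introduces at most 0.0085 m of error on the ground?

7

At 71.225° one degree of longitude covers 112000 × cos 71.225° ≈ 112000 × 0.3219 ≈ 36047.5 m.
N decimal places → at most half a unit in the last place, 0.5 × 10⁻ᴺ° = 36047.5/2 × 10⁻ᴺ m.
Setting 18023.7 × 10⁻ᴺ ≤ 0.0085 gives 10ᴺ ≥ 2.12e+06, i.e. N ≥ 6.33.
N = 6 would give 0.018 m (too coarse); N = 7 gives 0.0018 m ≤ 0.0085 m.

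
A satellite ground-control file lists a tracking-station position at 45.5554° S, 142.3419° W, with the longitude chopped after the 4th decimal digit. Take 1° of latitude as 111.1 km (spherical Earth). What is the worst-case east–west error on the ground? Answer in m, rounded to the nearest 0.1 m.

Truncating at 4 decimal places can drop up to a full unit in the last place, so the longitude may be off by as much as 0.0001°.
Parallels shrink by cos φ, so at 45.5554° a degree of longitude is 111100 × 0.7002 ≈ 77794.4 m.
So at most 0.0001° × 77794.4 ≈ 7.77944 m east–west.

7.8 m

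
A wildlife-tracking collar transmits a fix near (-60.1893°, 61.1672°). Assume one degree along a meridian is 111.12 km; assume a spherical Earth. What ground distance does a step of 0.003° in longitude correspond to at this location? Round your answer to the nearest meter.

166 meters

0.003° of longitude at 60.1893° is 0.003 × 111120 × cos 60.1893° ≈ 0.003 × 55241.8 = 165.725 m.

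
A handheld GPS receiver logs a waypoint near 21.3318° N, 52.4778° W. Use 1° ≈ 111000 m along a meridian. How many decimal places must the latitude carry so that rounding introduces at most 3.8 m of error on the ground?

One degree of latitude covers 111000 m.
Rounding to N decimal places gives at most 0.5 × 10⁻ᴺ degrees of error, i.e. 0.5 × 10⁻ᴺ × 111000 m.
Setting 55500 × 10⁻ᴺ ≤ 3.8 gives 10ᴺ ≥ 1.461e+04, i.e. N ≥ 4.16.
At 4 places the error can reach 5.55 m, but 5 places keeps it to 0.555 m.

5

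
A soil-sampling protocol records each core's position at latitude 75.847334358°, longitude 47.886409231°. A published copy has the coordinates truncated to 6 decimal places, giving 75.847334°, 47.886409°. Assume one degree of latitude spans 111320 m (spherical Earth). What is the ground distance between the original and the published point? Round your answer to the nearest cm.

4 cm

Δlat = 75.847334358 − 75.847334 = +0.000000358°; Δlon = 47.886409231 − 47.886409 = +0.000000231°.
North–south shift: 0.000000358 × 111320 = 0.0398526 m.
East–west at this latitude: 0.000000231° × 111320 × cos 75.8473° ≈ 0.000000231 × 27218.5 = 0.00628746 m.
Hypotenuse of the two orthogonal shifts: √(0.0398526² + 0.00628746²) = 0.0403455 m.
That is 0.0403455 m = 4.0345 cm.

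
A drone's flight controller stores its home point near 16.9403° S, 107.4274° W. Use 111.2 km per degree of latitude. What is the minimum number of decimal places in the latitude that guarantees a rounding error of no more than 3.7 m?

5 decimal places

One degree of latitude covers 111200 m.
Rounding to N decimal places gives at most 0.5 × 10⁻ᴺ degrees of error, i.e. 0.5 × 10⁻ᴺ × 111200 m.
Need 0.5 × 111200 × 10⁻ᴺ ≤ 3.7 → 10⁻ᴺ ≤ 6.655e-05, so N ≥ 4.18.
So 5 decimal places suffice (0.556 m); 4 would allow up to 5.56 m.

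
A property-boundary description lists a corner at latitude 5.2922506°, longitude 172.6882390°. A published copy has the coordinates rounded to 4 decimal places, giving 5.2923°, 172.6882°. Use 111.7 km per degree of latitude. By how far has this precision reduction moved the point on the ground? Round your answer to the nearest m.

Δlat = 5.2922506 − 5.2923 = -0.0000494°; Δlon = 172.6882390 − 172.6882 = +0.0000390°.
North–south shift: -0.0000494 × 111700 = -5.51798 m.
E–W at 5.2923°: 0.0000390° × 111700 × cos 5.2923° = 0.0000390 × 111700 × 0.9957 ≈ 4.33773 m.
Distance: √(5.51798² + 4.33773²) ≈ 7.01883 m.

7 m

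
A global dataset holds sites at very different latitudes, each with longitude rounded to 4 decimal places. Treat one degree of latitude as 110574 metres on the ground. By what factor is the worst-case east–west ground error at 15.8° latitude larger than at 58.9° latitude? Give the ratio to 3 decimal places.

Rounding to 4 decimal places leaves the longitude within ±5e-05° of the true value.
At 15.8°: 5e-05° × 110574 × cos 15.8° = 5e-05 × 110574 × 0.9622 ≈ 5.3198 m.
Error at 58.9° = 5e-05° × 110574 × cos 58.9° ≈ 5.5287 × 0.5165 = 2.8558 m.
Ratio: 5.3198 / 2.8558 = cos 15.8° / cos 58.9° ≈ 1.8628.

1.863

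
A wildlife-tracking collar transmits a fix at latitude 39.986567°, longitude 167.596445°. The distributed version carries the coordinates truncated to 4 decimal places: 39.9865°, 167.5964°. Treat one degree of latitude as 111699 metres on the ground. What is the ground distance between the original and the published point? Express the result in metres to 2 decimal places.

The latitude changed by +0.000067° and the longitude by +0.000045°.
N–S: 0.000067° × 111699 m/° = 7.48383 m.
East–west at this latitude: 0.000045° × 111699 × cos 39.9865° ≈ 0.000045 × 85583.3 = 3.85125 m.
Combined displacement = (7.48383² + 3.85125²)^½ ≈ 8.41664 m.

8.42 metres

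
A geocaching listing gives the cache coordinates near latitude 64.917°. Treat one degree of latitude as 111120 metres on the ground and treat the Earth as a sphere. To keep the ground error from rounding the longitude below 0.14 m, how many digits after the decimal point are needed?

6 decimal places

At 64.917° one degree of longitude covers 111120 × cos 64.917° ≈ 111120 × 0.4239 ≈ 47107.2 m.
N decimal places → at most half a unit in the last place, 0.5 × 10⁻ᴺ° = 47107.2/2 × 10⁻ᴺ m.
Need 0.5 × 47107.2 × 10⁻ᴺ ≤ 0.14 → 10⁻ᴺ ≤ 5.944e-06, so N ≥ 5.23.
At 5 places the error can reach 0.236 m, but 6 places keeps it to 0.0236 m.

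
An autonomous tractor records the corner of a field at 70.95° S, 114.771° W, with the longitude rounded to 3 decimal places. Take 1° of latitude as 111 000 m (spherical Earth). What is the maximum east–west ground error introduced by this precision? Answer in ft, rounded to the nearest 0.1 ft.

Rounding to 3 decimal places leaves the longitude within ±0.0005° of the true value.
At latitude 70.95° a degree of longitude spans 111000 m × cos 70.95° = 111000 × 0.3264 ≈ 36229.6 m.
So at most 0.0005° × 36229.6 ≈ 18.1148 m east–west.
In feet: 18.1148 m ÷ 0.3048 ≈ 59.432 ft.

59.4 ft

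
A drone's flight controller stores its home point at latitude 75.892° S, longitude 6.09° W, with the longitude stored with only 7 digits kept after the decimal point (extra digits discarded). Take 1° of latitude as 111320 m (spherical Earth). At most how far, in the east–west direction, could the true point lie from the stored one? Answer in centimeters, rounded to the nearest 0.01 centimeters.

Truncating at 7 decimal places can drop up to a full unit in the last place, so the longitude may be off by as much as 1e-07°.
At latitude 75.892° a degree of longitude spans 111320 m × cos 75.892° = 111320 × 0.2438 ≈ 27134.3 m.
So at most 1e-07° × 27134.3 ≈ 0.00271343 m east–west.
That is 0.00271343 m = 0.27134 cm.

0.27 centimeters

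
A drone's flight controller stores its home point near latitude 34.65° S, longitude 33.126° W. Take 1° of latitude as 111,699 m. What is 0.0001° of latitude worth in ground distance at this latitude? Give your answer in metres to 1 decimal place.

11.2 metres

0.0001° × 111699 m/° = 11.1699 m.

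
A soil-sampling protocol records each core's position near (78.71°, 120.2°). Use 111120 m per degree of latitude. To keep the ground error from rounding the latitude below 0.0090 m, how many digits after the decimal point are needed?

One degree of latitude covers 111120 m.
Rounding to N decimal places gives at most 0.5 × 10⁻ᴺ degrees of error, i.e. 0.5 × 10⁻ᴺ × 111120 m.
Setting 55560 × 10⁻ᴺ ≤ 0.0090 gives 10ᴺ ≥ 6.173e+06, i.e. N ≥ 6.79.
So 7 decimal places suffice (0.00556 m); 6 would allow up to 0.0556 m.

7 decimal places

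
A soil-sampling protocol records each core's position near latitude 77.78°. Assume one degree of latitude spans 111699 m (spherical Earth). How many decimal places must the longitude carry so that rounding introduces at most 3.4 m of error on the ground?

At 77.78° one degree of longitude covers 111699 × cos 77.78° ≈ 111699 × 0.2117 ≈ 23642.9 m.
Rounding to N decimal places gives at most 0.5 × 10⁻ᴺ degrees of error, i.e. 0.5 × 10⁻ᴺ × 23642.9 m.
Need 0.5 × 23642.9 × 10⁻ᴺ ≤ 3.4 → 10⁻ᴺ ≤ 2.876e-04, so N ≥ 3.54.
N = 3 would give 11.8 m (too coarse); N = 4 gives 1.18 m ≤ 3.4 m.

4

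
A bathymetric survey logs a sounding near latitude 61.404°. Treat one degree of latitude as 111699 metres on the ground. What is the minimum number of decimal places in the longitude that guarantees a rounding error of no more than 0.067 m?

6

At 61.404° one degree of longitude covers 111699 × cos 61.404° ≈ 111699 × 0.4786 ≈ 53462.6 m.
Rounding to N decimal places gives at most 0.5 × 10⁻ᴺ degrees of error, i.e. 0.5 × 10⁻ᴺ × 53462.6 m.
Need 0.5 × 53462.6 × 10⁻ᴺ ≤ 0.067 → 10⁻ᴺ ≤ 2.506e-06, so N ≥ 5.60.
N = 5 would give 0.267 m (too coarse); N = 6 gives 0.0267 m ≤ 0.067 m.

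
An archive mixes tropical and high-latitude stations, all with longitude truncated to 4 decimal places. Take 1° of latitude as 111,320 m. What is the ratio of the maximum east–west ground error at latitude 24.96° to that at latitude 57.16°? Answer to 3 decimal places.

1.672

Truncating at 4 decimal places can drop up to a full unit in the last place, so the longitude may be off by as much as 0.0001°.
Error at 24.96° = 0.0001° × 111320 × cos 24.96° ≈ 11.132 × 0.9066 = 10.092 m.
At 57.16°: 0.0001° × 111320 × cos 57.16° = 0.0001 × 111320 × 0.5423 ≈ 6.0368 m.
Ratio: 10.092 / 6.0368 = cos 24.96° / cos 57.16° ≈ 1.6718.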